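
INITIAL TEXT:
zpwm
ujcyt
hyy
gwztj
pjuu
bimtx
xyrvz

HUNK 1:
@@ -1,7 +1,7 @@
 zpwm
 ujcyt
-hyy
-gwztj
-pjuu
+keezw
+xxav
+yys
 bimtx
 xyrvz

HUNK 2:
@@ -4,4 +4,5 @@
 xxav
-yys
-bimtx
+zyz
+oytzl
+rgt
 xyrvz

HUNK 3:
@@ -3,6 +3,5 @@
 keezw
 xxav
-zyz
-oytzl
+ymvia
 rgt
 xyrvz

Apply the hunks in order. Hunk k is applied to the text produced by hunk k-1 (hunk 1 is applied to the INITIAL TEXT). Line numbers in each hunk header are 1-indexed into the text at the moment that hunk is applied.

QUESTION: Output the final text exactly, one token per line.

Hunk 1: at line 1 remove [hyy,gwztj,pjuu] add [keezw,xxav,yys] -> 7 lines: zpwm ujcyt keezw xxav yys bimtx xyrvz
Hunk 2: at line 4 remove [yys,bimtx] add [zyz,oytzl,rgt] -> 8 lines: zpwm ujcyt keezw xxav zyz oytzl rgt xyrvz
Hunk 3: at line 3 remove [zyz,oytzl] add [ymvia] -> 7 lines: zpwm ujcyt keezw xxav ymvia rgt xyrvz

Answer: zpwm
ujcyt
keezw
xxav
ymvia
rgt
xyrvz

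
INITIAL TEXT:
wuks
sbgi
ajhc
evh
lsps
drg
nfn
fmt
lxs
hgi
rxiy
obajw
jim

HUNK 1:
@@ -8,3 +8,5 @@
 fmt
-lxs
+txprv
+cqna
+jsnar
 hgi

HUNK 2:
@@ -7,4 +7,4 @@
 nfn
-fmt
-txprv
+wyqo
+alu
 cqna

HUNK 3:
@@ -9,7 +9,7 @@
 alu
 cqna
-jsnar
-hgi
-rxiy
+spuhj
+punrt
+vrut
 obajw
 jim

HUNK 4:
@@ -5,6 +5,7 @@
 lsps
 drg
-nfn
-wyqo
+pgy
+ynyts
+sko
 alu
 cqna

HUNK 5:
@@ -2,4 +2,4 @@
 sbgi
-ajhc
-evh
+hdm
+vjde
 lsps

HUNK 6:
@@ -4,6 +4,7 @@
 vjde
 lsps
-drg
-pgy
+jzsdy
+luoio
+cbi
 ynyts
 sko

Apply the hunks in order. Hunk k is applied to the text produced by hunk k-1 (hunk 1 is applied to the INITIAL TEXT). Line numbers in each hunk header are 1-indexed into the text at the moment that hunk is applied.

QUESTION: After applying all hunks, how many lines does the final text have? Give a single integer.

Answer: 17

Derivation:
Hunk 1: at line 8 remove [lxs] add [txprv,cqna,jsnar] -> 15 lines: wuks sbgi ajhc evh lsps drg nfn fmt txprv cqna jsnar hgi rxiy obajw jim
Hunk 2: at line 7 remove [fmt,txprv] add [wyqo,alu] -> 15 lines: wuks sbgi ajhc evh lsps drg nfn wyqo alu cqna jsnar hgi rxiy obajw jim
Hunk 3: at line 9 remove [jsnar,hgi,rxiy] add [spuhj,punrt,vrut] -> 15 lines: wuks sbgi ajhc evh lsps drg nfn wyqo alu cqna spuhj punrt vrut obajw jim
Hunk 4: at line 5 remove [nfn,wyqo] add [pgy,ynyts,sko] -> 16 lines: wuks sbgi ajhc evh lsps drg pgy ynyts sko alu cqna spuhj punrt vrut obajw jim
Hunk 5: at line 2 remove [ajhc,evh] add [hdm,vjde] -> 16 lines: wuks sbgi hdm vjde lsps drg pgy ynyts sko alu cqna spuhj punrt vrut obajw jim
Hunk 6: at line 4 remove [drg,pgy] add [jzsdy,luoio,cbi] -> 17 lines: wuks sbgi hdm vjde lsps jzsdy luoio cbi ynyts sko alu cqna spuhj punrt vrut obajw jim
Final line count: 17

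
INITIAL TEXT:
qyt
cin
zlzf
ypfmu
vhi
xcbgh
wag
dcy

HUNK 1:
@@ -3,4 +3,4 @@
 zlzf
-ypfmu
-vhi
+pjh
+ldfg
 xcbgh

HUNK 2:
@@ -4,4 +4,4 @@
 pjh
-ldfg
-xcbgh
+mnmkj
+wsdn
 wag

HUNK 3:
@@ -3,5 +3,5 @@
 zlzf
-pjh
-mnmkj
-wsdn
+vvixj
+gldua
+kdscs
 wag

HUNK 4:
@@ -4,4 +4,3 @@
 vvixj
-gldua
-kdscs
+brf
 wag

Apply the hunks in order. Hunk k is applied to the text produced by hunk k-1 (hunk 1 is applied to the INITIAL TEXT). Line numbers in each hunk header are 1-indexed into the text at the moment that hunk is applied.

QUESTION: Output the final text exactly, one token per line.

Answer: qyt
cin
zlzf
vvixj
brf
wag
dcy

Derivation:
Hunk 1: at line 3 remove [ypfmu,vhi] add [pjh,ldfg] -> 8 lines: qyt cin zlzf pjh ldfg xcbgh wag dcy
Hunk 2: at line 4 remove [ldfg,xcbgh] add [mnmkj,wsdn] -> 8 lines: qyt cin zlzf pjh mnmkj wsdn wag dcy
Hunk 3: at line 3 remove [pjh,mnmkj,wsdn] add [vvixj,gldua,kdscs] -> 8 lines: qyt cin zlzf vvixj gldua kdscs wag dcy
Hunk 4: at line 4 remove [gldua,kdscs] add [brf] -> 7 lines: qyt cin zlzf vvixj brf wag dcy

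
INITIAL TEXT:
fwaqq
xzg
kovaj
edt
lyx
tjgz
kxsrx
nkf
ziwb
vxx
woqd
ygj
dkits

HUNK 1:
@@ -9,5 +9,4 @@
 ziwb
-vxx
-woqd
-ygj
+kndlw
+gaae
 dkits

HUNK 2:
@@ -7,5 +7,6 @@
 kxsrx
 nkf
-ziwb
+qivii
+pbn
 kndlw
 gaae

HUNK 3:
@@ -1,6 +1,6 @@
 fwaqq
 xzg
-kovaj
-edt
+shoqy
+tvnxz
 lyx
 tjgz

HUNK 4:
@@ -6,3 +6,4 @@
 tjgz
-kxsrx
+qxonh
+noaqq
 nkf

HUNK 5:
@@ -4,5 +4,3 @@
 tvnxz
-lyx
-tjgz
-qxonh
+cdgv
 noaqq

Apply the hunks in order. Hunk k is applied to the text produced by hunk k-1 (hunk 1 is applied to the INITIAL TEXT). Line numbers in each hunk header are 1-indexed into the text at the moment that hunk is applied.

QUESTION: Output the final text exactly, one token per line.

Answer: fwaqq
xzg
shoqy
tvnxz
cdgv
noaqq
nkf
qivii
pbn
kndlw
gaae
dkits

Derivation:
Hunk 1: at line 9 remove [vxx,woqd,ygj] add [kndlw,gaae] -> 12 lines: fwaqq xzg kovaj edt lyx tjgz kxsrx nkf ziwb kndlw gaae dkits
Hunk 2: at line 7 remove [ziwb] add [qivii,pbn] -> 13 lines: fwaqq xzg kovaj edt lyx tjgz kxsrx nkf qivii pbn kndlw gaae dkits
Hunk 3: at line 1 remove [kovaj,edt] add [shoqy,tvnxz] -> 13 lines: fwaqq xzg shoqy tvnxz lyx tjgz kxsrx nkf qivii pbn kndlw gaae dkits
Hunk 4: at line 6 remove [kxsrx] add [qxonh,noaqq] -> 14 lines: fwaqq xzg shoqy tvnxz lyx tjgz qxonh noaqq nkf qivii pbn kndlw gaae dkits
Hunk 5: at line 4 remove [lyx,tjgz,qxonh] add [cdgv] -> 12 lines: fwaqq xzg shoqy tvnxz cdgv noaqq nkf qivii pbn kndlw gaae dkits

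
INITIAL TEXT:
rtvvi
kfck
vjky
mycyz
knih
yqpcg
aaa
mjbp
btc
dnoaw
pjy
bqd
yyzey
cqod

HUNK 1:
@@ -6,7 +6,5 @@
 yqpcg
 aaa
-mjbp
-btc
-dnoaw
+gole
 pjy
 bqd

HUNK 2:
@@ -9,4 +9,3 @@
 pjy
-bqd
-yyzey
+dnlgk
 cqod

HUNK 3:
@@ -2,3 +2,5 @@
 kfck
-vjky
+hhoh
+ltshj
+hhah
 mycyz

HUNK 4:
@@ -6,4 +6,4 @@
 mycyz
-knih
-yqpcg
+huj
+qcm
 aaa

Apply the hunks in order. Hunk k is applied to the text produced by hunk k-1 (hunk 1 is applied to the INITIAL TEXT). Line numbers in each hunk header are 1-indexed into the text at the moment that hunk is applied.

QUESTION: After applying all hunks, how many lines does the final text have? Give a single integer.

Hunk 1: at line 6 remove [mjbp,btc,dnoaw] add [gole] -> 12 lines: rtvvi kfck vjky mycyz knih yqpcg aaa gole pjy bqd yyzey cqod
Hunk 2: at line 9 remove [bqd,yyzey] add [dnlgk] -> 11 lines: rtvvi kfck vjky mycyz knih yqpcg aaa gole pjy dnlgk cqod
Hunk 3: at line 2 remove [vjky] add [hhoh,ltshj,hhah] -> 13 lines: rtvvi kfck hhoh ltshj hhah mycyz knih yqpcg aaa gole pjy dnlgk cqod
Hunk 4: at line 6 remove [knih,yqpcg] add [huj,qcm] -> 13 lines: rtvvi kfck hhoh ltshj hhah mycyz huj qcm aaa gole pjy dnlgk cqod
Final line count: 13

Answer: 13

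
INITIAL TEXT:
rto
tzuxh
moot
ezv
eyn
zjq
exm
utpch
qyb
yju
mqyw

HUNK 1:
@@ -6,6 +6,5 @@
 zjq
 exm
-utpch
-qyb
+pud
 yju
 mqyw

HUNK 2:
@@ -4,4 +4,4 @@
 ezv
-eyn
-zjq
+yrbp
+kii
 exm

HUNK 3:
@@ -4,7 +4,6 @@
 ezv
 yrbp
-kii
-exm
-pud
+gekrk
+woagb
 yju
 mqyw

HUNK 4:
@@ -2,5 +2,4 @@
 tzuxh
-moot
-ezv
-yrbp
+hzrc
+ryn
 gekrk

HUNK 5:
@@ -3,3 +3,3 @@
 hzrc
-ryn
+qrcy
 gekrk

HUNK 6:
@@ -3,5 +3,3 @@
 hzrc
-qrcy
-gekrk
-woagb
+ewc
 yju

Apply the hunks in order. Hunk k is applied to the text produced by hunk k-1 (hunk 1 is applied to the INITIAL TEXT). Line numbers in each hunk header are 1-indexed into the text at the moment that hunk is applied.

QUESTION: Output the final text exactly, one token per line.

Answer: rto
tzuxh
hzrc
ewc
yju
mqyw

Derivation:
Hunk 1: at line 6 remove [utpch,qyb] add [pud] -> 10 lines: rto tzuxh moot ezv eyn zjq exm pud yju mqyw
Hunk 2: at line 4 remove [eyn,zjq] add [yrbp,kii] -> 10 lines: rto tzuxh moot ezv yrbp kii exm pud yju mqyw
Hunk 3: at line 4 remove [kii,exm,pud] add [gekrk,woagb] -> 9 lines: rto tzuxh moot ezv yrbp gekrk woagb yju mqyw
Hunk 4: at line 2 remove [moot,ezv,yrbp] add [hzrc,ryn] -> 8 lines: rto tzuxh hzrc ryn gekrk woagb yju mqyw
Hunk 5: at line 3 remove [ryn] add [qrcy] -> 8 lines: rto tzuxh hzrc qrcy gekrk woagb yju mqyw
Hunk 6: at line 3 remove [qrcy,gekrk,woagb] add [ewc] -> 6 lines: rto tzuxh hzrc ewc yju mqyw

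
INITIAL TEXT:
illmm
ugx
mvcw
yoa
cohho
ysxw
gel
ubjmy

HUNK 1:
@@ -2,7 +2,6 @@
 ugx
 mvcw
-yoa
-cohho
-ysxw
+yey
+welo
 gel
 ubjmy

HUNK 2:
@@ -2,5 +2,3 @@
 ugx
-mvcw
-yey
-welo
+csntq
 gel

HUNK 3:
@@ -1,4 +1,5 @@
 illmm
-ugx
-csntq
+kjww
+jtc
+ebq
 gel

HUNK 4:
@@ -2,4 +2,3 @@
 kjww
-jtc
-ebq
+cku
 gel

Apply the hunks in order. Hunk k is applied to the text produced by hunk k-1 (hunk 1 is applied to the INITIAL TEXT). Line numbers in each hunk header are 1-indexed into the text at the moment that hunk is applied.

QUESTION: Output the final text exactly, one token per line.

Hunk 1: at line 2 remove [yoa,cohho,ysxw] add [yey,welo] -> 7 lines: illmm ugx mvcw yey welo gel ubjmy
Hunk 2: at line 2 remove [mvcw,yey,welo] add [csntq] -> 5 lines: illmm ugx csntq gel ubjmy
Hunk 3: at line 1 remove [ugx,csntq] add [kjww,jtc,ebq] -> 6 lines: illmm kjww jtc ebq gel ubjmy
Hunk 4: at line 2 remove [jtc,ebq] add [cku] -> 5 lines: illmm kjww cku gel ubjmy

Answer: illmm
kjww
cku
gel
ubjmy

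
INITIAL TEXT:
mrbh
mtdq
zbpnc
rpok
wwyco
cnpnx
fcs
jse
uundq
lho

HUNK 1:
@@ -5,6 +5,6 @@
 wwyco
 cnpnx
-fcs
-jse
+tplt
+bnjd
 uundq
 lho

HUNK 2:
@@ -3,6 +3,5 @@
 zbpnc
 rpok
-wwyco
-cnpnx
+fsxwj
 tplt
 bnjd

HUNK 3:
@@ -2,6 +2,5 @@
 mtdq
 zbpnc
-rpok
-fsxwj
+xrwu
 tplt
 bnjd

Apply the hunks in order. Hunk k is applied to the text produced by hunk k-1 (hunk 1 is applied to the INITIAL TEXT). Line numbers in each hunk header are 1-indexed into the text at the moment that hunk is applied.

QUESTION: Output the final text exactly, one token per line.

Hunk 1: at line 5 remove [fcs,jse] add [tplt,bnjd] -> 10 lines: mrbh mtdq zbpnc rpok wwyco cnpnx tplt bnjd uundq lho
Hunk 2: at line 3 remove [wwyco,cnpnx] add [fsxwj] -> 9 lines: mrbh mtdq zbpnc rpok fsxwj tplt bnjd uundq lho
Hunk 3: at line 2 remove [rpok,fsxwj] add [xrwu] -> 8 lines: mrbh mtdq zbpnc xrwu tplt bnjd uundq lho

Answer: mrbh
mtdq
zbpnc
xrwu
tplt
bnjd
uundq
lho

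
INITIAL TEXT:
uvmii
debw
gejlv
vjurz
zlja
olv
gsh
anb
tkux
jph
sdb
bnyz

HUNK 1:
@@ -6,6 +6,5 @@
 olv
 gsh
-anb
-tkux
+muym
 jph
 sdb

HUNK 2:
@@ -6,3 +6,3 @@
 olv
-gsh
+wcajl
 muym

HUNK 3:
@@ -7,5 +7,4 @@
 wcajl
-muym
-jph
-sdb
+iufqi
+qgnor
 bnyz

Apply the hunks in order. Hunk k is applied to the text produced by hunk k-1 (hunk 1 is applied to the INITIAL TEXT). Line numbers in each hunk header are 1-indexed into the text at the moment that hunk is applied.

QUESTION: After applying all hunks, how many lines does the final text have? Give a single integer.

Hunk 1: at line 6 remove [anb,tkux] add [muym] -> 11 lines: uvmii debw gejlv vjurz zlja olv gsh muym jph sdb bnyz
Hunk 2: at line 6 remove [gsh] add [wcajl] -> 11 lines: uvmii debw gejlv vjurz zlja olv wcajl muym jph sdb bnyz
Hunk 3: at line 7 remove [muym,jph,sdb] add [iufqi,qgnor] -> 10 lines: uvmii debw gejlv vjurz zlja olv wcajl iufqi qgnor bnyz
Final line count: 10

Answer: 10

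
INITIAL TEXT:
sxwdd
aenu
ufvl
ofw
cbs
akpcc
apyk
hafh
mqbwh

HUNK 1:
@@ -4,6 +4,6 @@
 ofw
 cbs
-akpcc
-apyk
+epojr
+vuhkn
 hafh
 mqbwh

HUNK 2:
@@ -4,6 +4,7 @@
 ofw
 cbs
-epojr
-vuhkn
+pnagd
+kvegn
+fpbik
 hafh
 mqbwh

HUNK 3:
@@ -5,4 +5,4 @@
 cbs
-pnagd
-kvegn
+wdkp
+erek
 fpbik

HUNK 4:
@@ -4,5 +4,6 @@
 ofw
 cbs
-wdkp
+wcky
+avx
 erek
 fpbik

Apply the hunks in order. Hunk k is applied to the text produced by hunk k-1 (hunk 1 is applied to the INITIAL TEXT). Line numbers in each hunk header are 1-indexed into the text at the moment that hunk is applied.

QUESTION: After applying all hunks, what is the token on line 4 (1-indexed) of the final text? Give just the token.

Hunk 1: at line 4 remove [akpcc,apyk] add [epojr,vuhkn] -> 9 lines: sxwdd aenu ufvl ofw cbs epojr vuhkn hafh mqbwh
Hunk 2: at line 4 remove [epojr,vuhkn] add [pnagd,kvegn,fpbik] -> 10 lines: sxwdd aenu ufvl ofw cbs pnagd kvegn fpbik hafh mqbwh
Hunk 3: at line 5 remove [pnagd,kvegn] add [wdkp,erek] -> 10 lines: sxwdd aenu ufvl ofw cbs wdkp erek fpbik hafh mqbwh
Hunk 4: at line 4 remove [wdkp] add [wcky,avx] -> 11 lines: sxwdd aenu ufvl ofw cbs wcky avx erek fpbik hafh mqbwh
Final line 4: ofw

Answer: ofw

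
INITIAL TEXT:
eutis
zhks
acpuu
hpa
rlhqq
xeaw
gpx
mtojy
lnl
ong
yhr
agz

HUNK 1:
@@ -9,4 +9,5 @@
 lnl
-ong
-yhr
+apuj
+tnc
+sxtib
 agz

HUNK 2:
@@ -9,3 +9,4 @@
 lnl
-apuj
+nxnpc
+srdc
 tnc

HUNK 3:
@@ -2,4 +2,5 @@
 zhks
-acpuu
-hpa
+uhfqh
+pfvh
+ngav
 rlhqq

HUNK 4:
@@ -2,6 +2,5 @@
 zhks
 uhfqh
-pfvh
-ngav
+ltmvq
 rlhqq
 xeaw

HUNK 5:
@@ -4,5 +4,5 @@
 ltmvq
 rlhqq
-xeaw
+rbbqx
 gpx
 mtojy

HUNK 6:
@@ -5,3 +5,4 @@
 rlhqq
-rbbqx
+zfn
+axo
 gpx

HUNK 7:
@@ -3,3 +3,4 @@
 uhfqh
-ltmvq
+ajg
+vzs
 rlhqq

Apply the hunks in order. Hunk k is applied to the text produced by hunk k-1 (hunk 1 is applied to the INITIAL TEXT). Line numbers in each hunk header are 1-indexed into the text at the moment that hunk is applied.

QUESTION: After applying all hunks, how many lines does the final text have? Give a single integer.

Hunk 1: at line 9 remove [ong,yhr] add [apuj,tnc,sxtib] -> 13 lines: eutis zhks acpuu hpa rlhqq xeaw gpx mtojy lnl apuj tnc sxtib agz
Hunk 2: at line 9 remove [apuj] add [nxnpc,srdc] -> 14 lines: eutis zhks acpuu hpa rlhqq xeaw gpx mtojy lnl nxnpc srdc tnc sxtib agz
Hunk 3: at line 2 remove [acpuu,hpa] add [uhfqh,pfvh,ngav] -> 15 lines: eutis zhks uhfqh pfvh ngav rlhqq xeaw gpx mtojy lnl nxnpc srdc tnc sxtib agz
Hunk 4: at line 2 remove [pfvh,ngav] add [ltmvq] -> 14 lines: eutis zhks uhfqh ltmvq rlhqq xeaw gpx mtojy lnl nxnpc srdc tnc sxtib agz
Hunk 5: at line 4 remove [xeaw] add [rbbqx] -> 14 lines: eutis zhks uhfqh ltmvq rlhqq rbbqx gpx mtojy lnl nxnpc srdc tnc sxtib agz
Hunk 6: at line 5 remove [rbbqx] add [zfn,axo] -> 15 lines: eutis zhks uhfqh ltmvq rlhqq zfn axo gpx mtojy lnl nxnpc srdc tnc sxtib agz
Hunk 7: at line 3 remove [ltmvq] add [ajg,vzs] -> 16 lines: eutis zhks uhfqh ajg vzs rlhqq zfn axo gpx mtojy lnl nxnpc srdc tnc sxtib agz
Final line count: 16

Answer: 16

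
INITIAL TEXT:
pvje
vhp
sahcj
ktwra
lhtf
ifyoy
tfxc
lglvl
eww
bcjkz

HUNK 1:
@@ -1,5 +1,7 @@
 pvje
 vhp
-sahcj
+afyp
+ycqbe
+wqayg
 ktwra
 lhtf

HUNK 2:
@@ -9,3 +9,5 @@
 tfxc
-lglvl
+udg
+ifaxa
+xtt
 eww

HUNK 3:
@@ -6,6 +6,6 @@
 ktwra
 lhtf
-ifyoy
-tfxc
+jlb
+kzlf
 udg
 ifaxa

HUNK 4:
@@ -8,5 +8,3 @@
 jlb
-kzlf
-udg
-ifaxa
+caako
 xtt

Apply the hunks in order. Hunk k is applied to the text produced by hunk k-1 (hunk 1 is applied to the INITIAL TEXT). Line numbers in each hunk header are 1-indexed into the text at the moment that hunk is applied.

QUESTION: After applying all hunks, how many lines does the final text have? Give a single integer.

Answer: 12

Derivation:
Hunk 1: at line 1 remove [sahcj] add [afyp,ycqbe,wqayg] -> 12 lines: pvje vhp afyp ycqbe wqayg ktwra lhtf ifyoy tfxc lglvl eww bcjkz
Hunk 2: at line 9 remove [lglvl] add [udg,ifaxa,xtt] -> 14 lines: pvje vhp afyp ycqbe wqayg ktwra lhtf ifyoy tfxc udg ifaxa xtt eww bcjkz
Hunk 3: at line 6 remove [ifyoy,tfxc] add [jlb,kzlf] -> 14 lines: pvje vhp afyp ycqbe wqayg ktwra lhtf jlb kzlf udg ifaxa xtt eww bcjkz
Hunk 4: at line 8 remove [kzlf,udg,ifaxa] add [caako] -> 12 lines: pvje vhp afyp ycqbe wqayg ktwra lhtf jlb caako xtt eww bcjkz
Final line count: 12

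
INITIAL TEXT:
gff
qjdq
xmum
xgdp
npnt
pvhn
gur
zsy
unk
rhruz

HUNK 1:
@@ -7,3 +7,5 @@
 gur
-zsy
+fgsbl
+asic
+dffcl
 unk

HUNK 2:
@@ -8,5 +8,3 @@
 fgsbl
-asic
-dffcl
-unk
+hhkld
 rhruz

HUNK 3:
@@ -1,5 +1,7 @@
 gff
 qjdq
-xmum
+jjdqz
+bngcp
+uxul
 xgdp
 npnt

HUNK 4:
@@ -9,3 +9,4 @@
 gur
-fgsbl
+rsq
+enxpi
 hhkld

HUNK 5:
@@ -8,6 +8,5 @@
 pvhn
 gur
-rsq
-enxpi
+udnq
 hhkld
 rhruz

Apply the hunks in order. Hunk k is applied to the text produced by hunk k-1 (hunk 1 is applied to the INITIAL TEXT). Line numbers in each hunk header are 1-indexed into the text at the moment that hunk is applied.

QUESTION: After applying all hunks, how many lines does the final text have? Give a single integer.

Answer: 12

Derivation:
Hunk 1: at line 7 remove [zsy] add [fgsbl,asic,dffcl] -> 12 lines: gff qjdq xmum xgdp npnt pvhn gur fgsbl asic dffcl unk rhruz
Hunk 2: at line 8 remove [asic,dffcl,unk] add [hhkld] -> 10 lines: gff qjdq xmum xgdp npnt pvhn gur fgsbl hhkld rhruz
Hunk 3: at line 1 remove [xmum] add [jjdqz,bngcp,uxul] -> 12 lines: gff qjdq jjdqz bngcp uxul xgdp npnt pvhn gur fgsbl hhkld rhruz
Hunk 4: at line 9 remove [fgsbl] add [rsq,enxpi] -> 13 lines: gff qjdq jjdqz bngcp uxul xgdp npnt pvhn gur rsq enxpi hhkld rhruz
Hunk 5: at line 8 remove [rsq,enxpi] add [udnq] -> 12 lines: gff qjdq jjdqz bngcp uxul xgdp npnt pvhn gur udnq hhkld rhruz
Final line count: 12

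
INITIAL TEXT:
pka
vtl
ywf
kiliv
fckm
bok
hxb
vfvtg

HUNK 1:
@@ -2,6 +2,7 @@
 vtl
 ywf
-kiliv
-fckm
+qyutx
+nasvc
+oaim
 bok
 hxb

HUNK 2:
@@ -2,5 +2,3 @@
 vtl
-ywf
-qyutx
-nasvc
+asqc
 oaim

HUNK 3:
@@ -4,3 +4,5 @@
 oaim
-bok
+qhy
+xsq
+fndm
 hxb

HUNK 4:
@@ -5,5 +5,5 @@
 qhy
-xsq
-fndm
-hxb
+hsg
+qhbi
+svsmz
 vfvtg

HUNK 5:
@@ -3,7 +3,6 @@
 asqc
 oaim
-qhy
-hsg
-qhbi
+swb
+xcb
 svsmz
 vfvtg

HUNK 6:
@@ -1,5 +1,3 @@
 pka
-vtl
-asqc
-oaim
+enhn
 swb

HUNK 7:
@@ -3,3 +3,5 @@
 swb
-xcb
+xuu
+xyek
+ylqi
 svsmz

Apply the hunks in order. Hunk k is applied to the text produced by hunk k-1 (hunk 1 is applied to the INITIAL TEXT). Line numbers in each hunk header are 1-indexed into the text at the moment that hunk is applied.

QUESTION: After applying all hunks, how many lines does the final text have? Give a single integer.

Hunk 1: at line 2 remove [kiliv,fckm] add [qyutx,nasvc,oaim] -> 9 lines: pka vtl ywf qyutx nasvc oaim bok hxb vfvtg
Hunk 2: at line 2 remove [ywf,qyutx,nasvc] add [asqc] -> 7 lines: pka vtl asqc oaim bok hxb vfvtg
Hunk 3: at line 4 remove [bok] add [qhy,xsq,fndm] -> 9 lines: pka vtl asqc oaim qhy xsq fndm hxb vfvtg
Hunk 4: at line 5 remove [xsq,fndm,hxb] add [hsg,qhbi,svsmz] -> 9 lines: pka vtl asqc oaim qhy hsg qhbi svsmz vfvtg
Hunk 5: at line 3 remove [qhy,hsg,qhbi] add [swb,xcb] -> 8 lines: pka vtl asqc oaim swb xcb svsmz vfvtg
Hunk 6: at line 1 remove [vtl,asqc,oaim] add [enhn] -> 6 lines: pka enhn swb xcb svsmz vfvtg
Hunk 7: at line 3 remove [xcb] add [xuu,xyek,ylqi] -> 8 lines: pka enhn swb xuu xyek ylqi svsmz vfvtg
Final line count: 8

Answer: 8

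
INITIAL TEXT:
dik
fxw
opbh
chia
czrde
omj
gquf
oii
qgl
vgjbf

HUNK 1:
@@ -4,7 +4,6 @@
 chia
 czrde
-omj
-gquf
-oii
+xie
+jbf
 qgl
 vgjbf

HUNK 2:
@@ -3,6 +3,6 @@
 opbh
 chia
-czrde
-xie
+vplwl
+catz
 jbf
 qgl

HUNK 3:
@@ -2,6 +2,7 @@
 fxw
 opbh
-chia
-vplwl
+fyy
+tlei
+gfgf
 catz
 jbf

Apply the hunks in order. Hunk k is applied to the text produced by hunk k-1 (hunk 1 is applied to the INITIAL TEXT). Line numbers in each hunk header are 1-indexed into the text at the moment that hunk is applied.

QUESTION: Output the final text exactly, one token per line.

Answer: dik
fxw
opbh
fyy
tlei
gfgf
catz
jbf
qgl
vgjbf

Derivation:
Hunk 1: at line 4 remove [omj,gquf,oii] add [xie,jbf] -> 9 lines: dik fxw opbh chia czrde xie jbf qgl vgjbf
Hunk 2: at line 3 remove [czrde,xie] add [vplwl,catz] -> 9 lines: dik fxw opbh chia vplwl catz jbf qgl vgjbf
Hunk 3: at line 2 remove [chia,vplwl] add [fyy,tlei,gfgf] -> 10 lines: dik fxw opbh fyy tlei gfgf catz jbf qgl vgjbf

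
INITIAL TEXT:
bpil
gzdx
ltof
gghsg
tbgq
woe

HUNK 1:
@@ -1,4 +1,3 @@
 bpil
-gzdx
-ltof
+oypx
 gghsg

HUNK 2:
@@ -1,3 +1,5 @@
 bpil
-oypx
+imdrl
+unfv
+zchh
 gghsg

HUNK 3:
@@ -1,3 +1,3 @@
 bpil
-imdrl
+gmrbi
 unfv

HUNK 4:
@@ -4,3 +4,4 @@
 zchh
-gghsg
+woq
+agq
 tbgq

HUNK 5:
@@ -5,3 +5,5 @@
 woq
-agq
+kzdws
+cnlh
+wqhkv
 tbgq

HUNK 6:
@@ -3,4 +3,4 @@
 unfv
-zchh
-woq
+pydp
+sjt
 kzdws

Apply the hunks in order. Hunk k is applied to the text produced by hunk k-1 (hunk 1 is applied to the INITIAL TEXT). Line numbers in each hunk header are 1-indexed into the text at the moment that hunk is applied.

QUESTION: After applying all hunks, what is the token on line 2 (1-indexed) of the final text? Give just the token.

Hunk 1: at line 1 remove [gzdx,ltof] add [oypx] -> 5 lines: bpil oypx gghsg tbgq woe
Hunk 2: at line 1 remove [oypx] add [imdrl,unfv,zchh] -> 7 lines: bpil imdrl unfv zchh gghsg tbgq woe
Hunk 3: at line 1 remove [imdrl] add [gmrbi] -> 7 lines: bpil gmrbi unfv zchh gghsg tbgq woe
Hunk 4: at line 4 remove [gghsg] add [woq,agq] -> 8 lines: bpil gmrbi unfv zchh woq agq tbgq woe
Hunk 5: at line 5 remove [agq] add [kzdws,cnlh,wqhkv] -> 10 lines: bpil gmrbi unfv zchh woq kzdws cnlh wqhkv tbgq woe
Hunk 6: at line 3 remove [zchh,woq] add [pydp,sjt] -> 10 lines: bpil gmrbi unfv pydp sjt kzdws cnlh wqhkv tbgq woe
Final line 2: gmrbi

Answer: gmrbi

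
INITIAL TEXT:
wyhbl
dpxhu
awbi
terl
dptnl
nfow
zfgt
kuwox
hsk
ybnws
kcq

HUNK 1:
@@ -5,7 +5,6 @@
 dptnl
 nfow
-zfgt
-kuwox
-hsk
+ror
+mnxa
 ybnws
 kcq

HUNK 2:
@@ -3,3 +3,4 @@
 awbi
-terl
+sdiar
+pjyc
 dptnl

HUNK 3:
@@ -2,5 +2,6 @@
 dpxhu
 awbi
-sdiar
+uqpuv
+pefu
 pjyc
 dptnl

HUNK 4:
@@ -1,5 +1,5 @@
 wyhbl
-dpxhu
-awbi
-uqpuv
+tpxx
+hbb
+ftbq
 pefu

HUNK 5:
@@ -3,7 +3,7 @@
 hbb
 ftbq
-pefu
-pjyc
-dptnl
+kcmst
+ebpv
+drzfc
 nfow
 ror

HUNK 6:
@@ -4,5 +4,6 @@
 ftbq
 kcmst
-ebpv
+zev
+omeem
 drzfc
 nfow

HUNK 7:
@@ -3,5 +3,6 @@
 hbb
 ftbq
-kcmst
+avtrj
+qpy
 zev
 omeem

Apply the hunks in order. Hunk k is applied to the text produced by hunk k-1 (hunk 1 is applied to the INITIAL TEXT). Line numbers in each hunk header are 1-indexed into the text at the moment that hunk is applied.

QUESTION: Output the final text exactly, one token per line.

Hunk 1: at line 5 remove [zfgt,kuwox,hsk] add [ror,mnxa] -> 10 lines: wyhbl dpxhu awbi terl dptnl nfow ror mnxa ybnws kcq
Hunk 2: at line 3 remove [terl] add [sdiar,pjyc] -> 11 lines: wyhbl dpxhu awbi sdiar pjyc dptnl nfow ror mnxa ybnws kcq
Hunk 3: at line 2 remove [sdiar] add [uqpuv,pefu] -> 12 lines: wyhbl dpxhu awbi uqpuv pefu pjyc dptnl nfow ror mnxa ybnws kcq
Hunk 4: at line 1 remove [dpxhu,awbi,uqpuv] add [tpxx,hbb,ftbq] -> 12 lines: wyhbl tpxx hbb ftbq pefu pjyc dptnl nfow ror mnxa ybnws kcq
Hunk 5: at line 3 remove [pefu,pjyc,dptnl] add [kcmst,ebpv,drzfc] -> 12 lines: wyhbl tpxx hbb ftbq kcmst ebpv drzfc nfow ror mnxa ybnws kcq
Hunk 6: at line 4 remove [ebpv] add [zev,omeem] -> 13 lines: wyhbl tpxx hbb ftbq kcmst zev omeem drzfc nfow ror mnxa ybnws kcq
Hunk 7: at line 3 remove [kcmst] add [avtrj,qpy] -> 14 lines: wyhbl tpxx hbb ftbq avtrj qpy zev omeem drzfc nfow ror mnxa ybnws kcq

Answer: wyhbl
tpxx
hbb
ftbq
avtrj
qpy
zev
omeem
drzfc
nfow
ror
mnxa
ybnws
kcq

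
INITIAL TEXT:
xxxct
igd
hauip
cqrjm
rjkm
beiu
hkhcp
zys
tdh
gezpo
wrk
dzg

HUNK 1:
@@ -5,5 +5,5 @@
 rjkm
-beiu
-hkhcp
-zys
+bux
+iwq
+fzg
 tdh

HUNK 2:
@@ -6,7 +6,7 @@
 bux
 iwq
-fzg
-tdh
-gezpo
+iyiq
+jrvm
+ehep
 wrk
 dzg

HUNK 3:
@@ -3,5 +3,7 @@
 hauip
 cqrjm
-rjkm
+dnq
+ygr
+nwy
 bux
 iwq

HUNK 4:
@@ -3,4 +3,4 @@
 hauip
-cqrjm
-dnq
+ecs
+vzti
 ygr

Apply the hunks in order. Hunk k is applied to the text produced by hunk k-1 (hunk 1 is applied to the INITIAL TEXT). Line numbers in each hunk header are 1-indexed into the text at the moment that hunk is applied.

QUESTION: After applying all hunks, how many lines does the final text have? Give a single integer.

Hunk 1: at line 5 remove [beiu,hkhcp,zys] add [bux,iwq,fzg] -> 12 lines: xxxct igd hauip cqrjm rjkm bux iwq fzg tdh gezpo wrk dzg
Hunk 2: at line 6 remove [fzg,tdh,gezpo] add [iyiq,jrvm,ehep] -> 12 lines: xxxct igd hauip cqrjm rjkm bux iwq iyiq jrvm ehep wrk dzg
Hunk 3: at line 3 remove [rjkm] add [dnq,ygr,nwy] -> 14 lines: xxxct igd hauip cqrjm dnq ygr nwy bux iwq iyiq jrvm ehep wrk dzg
Hunk 4: at line 3 remove [cqrjm,dnq] add [ecs,vzti] -> 14 lines: xxxct igd hauip ecs vzti ygr nwy bux iwq iyiq jrvm ehep wrk dzg
Final line count: 14

Answer: 14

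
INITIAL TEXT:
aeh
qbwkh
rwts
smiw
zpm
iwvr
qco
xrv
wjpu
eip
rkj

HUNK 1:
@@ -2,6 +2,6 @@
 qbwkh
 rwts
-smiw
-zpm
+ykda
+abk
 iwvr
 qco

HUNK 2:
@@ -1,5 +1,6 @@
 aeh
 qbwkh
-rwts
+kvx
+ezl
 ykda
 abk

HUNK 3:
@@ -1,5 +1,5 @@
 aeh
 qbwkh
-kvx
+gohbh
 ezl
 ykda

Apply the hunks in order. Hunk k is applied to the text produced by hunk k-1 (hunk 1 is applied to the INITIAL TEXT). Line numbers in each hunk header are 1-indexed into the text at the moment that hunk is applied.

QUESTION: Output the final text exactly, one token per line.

Hunk 1: at line 2 remove [smiw,zpm] add [ykda,abk] -> 11 lines: aeh qbwkh rwts ykda abk iwvr qco xrv wjpu eip rkj
Hunk 2: at line 1 remove [rwts] add [kvx,ezl] -> 12 lines: aeh qbwkh kvx ezl ykda abk iwvr qco xrv wjpu eip rkj
Hunk 3: at line 1 remove [kvx] add [gohbh] -> 12 lines: aeh qbwkh gohbh ezl ykda abk iwvr qco xrv wjpu eip rkj

Answer: aeh
qbwkh
gohbh
ezl
ykda
abk
iwvr
qco
xrv
wjpu
eip
rkj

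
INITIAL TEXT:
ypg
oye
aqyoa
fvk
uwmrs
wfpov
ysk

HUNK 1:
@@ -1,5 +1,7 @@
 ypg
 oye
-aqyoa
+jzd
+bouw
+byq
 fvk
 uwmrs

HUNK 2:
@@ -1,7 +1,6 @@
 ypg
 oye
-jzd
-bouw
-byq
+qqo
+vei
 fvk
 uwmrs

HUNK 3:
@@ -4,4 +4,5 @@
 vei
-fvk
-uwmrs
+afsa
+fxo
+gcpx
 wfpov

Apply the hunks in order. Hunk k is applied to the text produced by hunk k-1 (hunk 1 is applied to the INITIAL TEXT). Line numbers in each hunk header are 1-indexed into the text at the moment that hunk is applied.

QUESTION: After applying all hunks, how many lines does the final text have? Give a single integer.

Answer: 9

Derivation:
Hunk 1: at line 1 remove [aqyoa] add [jzd,bouw,byq] -> 9 lines: ypg oye jzd bouw byq fvk uwmrs wfpov ysk
Hunk 2: at line 1 remove [jzd,bouw,byq] add [qqo,vei] -> 8 lines: ypg oye qqo vei fvk uwmrs wfpov ysk
Hunk 3: at line 4 remove [fvk,uwmrs] add [afsa,fxo,gcpx] -> 9 lines: ypg oye qqo vei afsa fxo gcpx wfpov ysk
Final line count: 9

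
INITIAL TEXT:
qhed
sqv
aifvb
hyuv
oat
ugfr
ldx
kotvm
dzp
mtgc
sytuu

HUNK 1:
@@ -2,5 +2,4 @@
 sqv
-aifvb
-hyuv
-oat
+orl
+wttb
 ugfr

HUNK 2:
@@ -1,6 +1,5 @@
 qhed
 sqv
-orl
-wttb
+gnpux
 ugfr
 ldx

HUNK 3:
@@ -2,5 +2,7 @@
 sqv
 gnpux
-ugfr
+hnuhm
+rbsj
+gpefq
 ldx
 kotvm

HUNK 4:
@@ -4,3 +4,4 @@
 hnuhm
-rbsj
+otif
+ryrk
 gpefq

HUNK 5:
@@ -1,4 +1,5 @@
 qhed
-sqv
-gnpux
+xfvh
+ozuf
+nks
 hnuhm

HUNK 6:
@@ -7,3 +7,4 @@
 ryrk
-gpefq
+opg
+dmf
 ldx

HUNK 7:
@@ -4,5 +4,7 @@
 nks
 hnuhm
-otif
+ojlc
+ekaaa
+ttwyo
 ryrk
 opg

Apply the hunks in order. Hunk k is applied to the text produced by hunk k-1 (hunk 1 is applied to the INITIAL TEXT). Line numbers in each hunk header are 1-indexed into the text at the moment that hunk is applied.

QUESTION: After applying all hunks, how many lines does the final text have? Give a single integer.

Answer: 16

Derivation:
Hunk 1: at line 2 remove [aifvb,hyuv,oat] add [orl,wttb] -> 10 lines: qhed sqv orl wttb ugfr ldx kotvm dzp mtgc sytuu
Hunk 2: at line 1 remove [orl,wttb] add [gnpux] -> 9 lines: qhed sqv gnpux ugfr ldx kotvm dzp mtgc sytuu
Hunk 3: at line 2 remove [ugfr] add [hnuhm,rbsj,gpefq] -> 11 lines: qhed sqv gnpux hnuhm rbsj gpefq ldx kotvm dzp mtgc sytuu
Hunk 4: at line 4 remove [rbsj] add [otif,ryrk] -> 12 lines: qhed sqv gnpux hnuhm otif ryrk gpefq ldx kotvm dzp mtgc sytuu
Hunk 5: at line 1 remove [sqv,gnpux] add [xfvh,ozuf,nks] -> 13 lines: qhed xfvh ozuf nks hnuhm otif ryrk gpefq ldx kotvm dzp mtgc sytuu
Hunk 6: at line 7 remove [gpefq] add [opg,dmf] -> 14 lines: qhed xfvh ozuf nks hnuhm otif ryrk opg dmf ldx kotvm dzp mtgc sytuu
Hunk 7: at line 4 remove [otif] add [ojlc,ekaaa,ttwyo] -> 16 lines: qhed xfvh ozuf nks hnuhm ojlc ekaaa ttwyo ryrk opg dmf ldx kotvm dzp mtgc sytuu
Final line count: 16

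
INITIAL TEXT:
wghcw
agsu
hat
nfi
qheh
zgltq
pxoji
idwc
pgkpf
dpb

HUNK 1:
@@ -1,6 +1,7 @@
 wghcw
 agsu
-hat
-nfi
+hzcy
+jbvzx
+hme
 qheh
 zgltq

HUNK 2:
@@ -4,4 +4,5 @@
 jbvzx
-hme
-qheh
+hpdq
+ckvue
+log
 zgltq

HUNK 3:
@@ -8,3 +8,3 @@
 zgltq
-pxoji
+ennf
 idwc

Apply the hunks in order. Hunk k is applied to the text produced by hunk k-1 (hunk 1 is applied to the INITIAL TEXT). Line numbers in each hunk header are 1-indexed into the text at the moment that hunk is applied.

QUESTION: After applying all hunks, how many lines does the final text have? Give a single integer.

Hunk 1: at line 1 remove [hat,nfi] add [hzcy,jbvzx,hme] -> 11 lines: wghcw agsu hzcy jbvzx hme qheh zgltq pxoji idwc pgkpf dpb
Hunk 2: at line 4 remove [hme,qheh] add [hpdq,ckvue,log] -> 12 lines: wghcw agsu hzcy jbvzx hpdq ckvue log zgltq pxoji idwc pgkpf dpb
Hunk 3: at line 8 remove [pxoji] add [ennf] -> 12 lines: wghcw agsu hzcy jbvzx hpdq ckvue log zgltq ennf idwc pgkpf dpb
Final line count: 12

Answer: 12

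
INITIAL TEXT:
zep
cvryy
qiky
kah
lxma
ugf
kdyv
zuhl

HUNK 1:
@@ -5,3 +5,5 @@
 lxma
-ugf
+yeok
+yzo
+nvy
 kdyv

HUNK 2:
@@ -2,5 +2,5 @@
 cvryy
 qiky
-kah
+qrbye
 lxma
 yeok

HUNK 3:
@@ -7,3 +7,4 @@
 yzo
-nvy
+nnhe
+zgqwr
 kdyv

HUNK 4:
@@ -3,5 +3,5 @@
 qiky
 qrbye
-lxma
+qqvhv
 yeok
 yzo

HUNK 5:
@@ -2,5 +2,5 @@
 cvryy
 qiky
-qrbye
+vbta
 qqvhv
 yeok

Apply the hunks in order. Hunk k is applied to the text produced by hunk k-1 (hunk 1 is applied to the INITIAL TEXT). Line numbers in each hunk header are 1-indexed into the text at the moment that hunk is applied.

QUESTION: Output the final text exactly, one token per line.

Answer: zep
cvryy
qiky
vbta
qqvhv
yeok
yzo
nnhe
zgqwr
kdyv
zuhl

Derivation:
Hunk 1: at line 5 remove [ugf] add [yeok,yzo,nvy] -> 10 lines: zep cvryy qiky kah lxma yeok yzo nvy kdyv zuhl
Hunk 2: at line 2 remove [kah] add [qrbye] -> 10 lines: zep cvryy qiky qrbye lxma yeok yzo nvy kdyv zuhl
Hunk 3: at line 7 remove [nvy] add [nnhe,zgqwr] -> 11 lines: zep cvryy qiky qrbye lxma yeok yzo nnhe zgqwr kdyv zuhl
Hunk 4: at line 3 remove [lxma] add [qqvhv] -> 11 lines: zep cvryy qiky qrbye qqvhv yeok yzo nnhe zgqwr kdyv zuhl
Hunk 5: at line 2 remove [qrbye] add [vbta] -> 11 lines: zep cvryy qiky vbta qqvhv yeok yzo nnhe zgqwr kdyv zuhl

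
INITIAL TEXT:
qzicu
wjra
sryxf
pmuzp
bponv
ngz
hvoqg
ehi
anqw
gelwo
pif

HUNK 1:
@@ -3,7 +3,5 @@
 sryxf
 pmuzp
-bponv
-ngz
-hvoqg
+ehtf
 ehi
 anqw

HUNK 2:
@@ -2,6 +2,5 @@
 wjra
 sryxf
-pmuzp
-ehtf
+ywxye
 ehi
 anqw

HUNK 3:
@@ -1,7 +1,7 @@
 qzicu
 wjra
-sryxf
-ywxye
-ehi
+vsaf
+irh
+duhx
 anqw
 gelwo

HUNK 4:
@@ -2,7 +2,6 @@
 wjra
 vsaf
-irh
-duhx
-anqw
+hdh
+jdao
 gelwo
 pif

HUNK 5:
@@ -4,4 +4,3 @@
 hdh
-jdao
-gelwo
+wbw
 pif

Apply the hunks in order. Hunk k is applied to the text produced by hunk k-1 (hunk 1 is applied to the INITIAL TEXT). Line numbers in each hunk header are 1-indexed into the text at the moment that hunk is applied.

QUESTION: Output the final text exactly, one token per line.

Answer: qzicu
wjra
vsaf
hdh
wbw
pif

Derivation:
Hunk 1: at line 3 remove [bponv,ngz,hvoqg] add [ehtf] -> 9 lines: qzicu wjra sryxf pmuzp ehtf ehi anqw gelwo pif
Hunk 2: at line 2 remove [pmuzp,ehtf] add [ywxye] -> 8 lines: qzicu wjra sryxf ywxye ehi anqw gelwo pif
Hunk 3: at line 1 remove [sryxf,ywxye,ehi] add [vsaf,irh,duhx] -> 8 lines: qzicu wjra vsaf irh duhx anqw gelwo pif
Hunk 4: at line 2 remove [irh,duhx,anqw] add [hdh,jdao] -> 7 lines: qzicu wjra vsaf hdh jdao gelwo pif
Hunk 5: at line 4 remove [jdao,gelwo] add [wbw] -> 6 lines: qzicu wjra vsaf hdh wbw pif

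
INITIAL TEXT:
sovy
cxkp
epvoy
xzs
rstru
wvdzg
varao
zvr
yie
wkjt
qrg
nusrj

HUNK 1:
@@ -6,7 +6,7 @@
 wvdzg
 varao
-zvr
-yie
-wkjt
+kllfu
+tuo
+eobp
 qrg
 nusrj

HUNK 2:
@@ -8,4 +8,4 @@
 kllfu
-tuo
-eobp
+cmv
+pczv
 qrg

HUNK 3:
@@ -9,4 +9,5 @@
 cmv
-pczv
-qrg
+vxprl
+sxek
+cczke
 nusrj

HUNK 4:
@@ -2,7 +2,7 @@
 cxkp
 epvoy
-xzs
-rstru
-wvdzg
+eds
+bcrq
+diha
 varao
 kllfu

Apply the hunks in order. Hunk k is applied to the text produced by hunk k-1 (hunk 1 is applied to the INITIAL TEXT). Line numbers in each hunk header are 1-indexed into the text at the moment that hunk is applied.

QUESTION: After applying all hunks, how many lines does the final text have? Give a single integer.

Hunk 1: at line 6 remove [zvr,yie,wkjt] add [kllfu,tuo,eobp] -> 12 lines: sovy cxkp epvoy xzs rstru wvdzg varao kllfu tuo eobp qrg nusrj
Hunk 2: at line 8 remove [tuo,eobp] add [cmv,pczv] -> 12 lines: sovy cxkp epvoy xzs rstru wvdzg varao kllfu cmv pczv qrg nusrj
Hunk 3: at line 9 remove [pczv,qrg] add [vxprl,sxek,cczke] -> 13 lines: sovy cxkp epvoy xzs rstru wvdzg varao kllfu cmv vxprl sxek cczke nusrj
Hunk 4: at line 2 remove [xzs,rstru,wvdzg] add [eds,bcrq,diha] -> 13 lines: sovy cxkp epvoy eds bcrq diha varao kllfu cmv vxprl sxek cczke nusrj
Final line count: 13

Answer: 13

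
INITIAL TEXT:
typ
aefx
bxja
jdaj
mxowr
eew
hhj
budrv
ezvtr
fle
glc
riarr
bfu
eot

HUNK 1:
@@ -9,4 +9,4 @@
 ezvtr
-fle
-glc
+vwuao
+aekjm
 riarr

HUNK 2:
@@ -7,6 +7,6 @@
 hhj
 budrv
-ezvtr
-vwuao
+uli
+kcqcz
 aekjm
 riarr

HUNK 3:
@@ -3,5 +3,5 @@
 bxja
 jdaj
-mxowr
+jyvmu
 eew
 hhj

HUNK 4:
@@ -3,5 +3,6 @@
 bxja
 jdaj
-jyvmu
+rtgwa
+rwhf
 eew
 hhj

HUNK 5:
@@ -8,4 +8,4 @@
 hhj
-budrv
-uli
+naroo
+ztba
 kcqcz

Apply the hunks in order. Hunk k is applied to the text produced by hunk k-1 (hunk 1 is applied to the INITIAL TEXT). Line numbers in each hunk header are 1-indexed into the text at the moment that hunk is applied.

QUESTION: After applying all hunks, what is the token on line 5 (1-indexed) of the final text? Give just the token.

Answer: rtgwa

Derivation:
Hunk 1: at line 9 remove [fle,glc] add [vwuao,aekjm] -> 14 lines: typ aefx bxja jdaj mxowr eew hhj budrv ezvtr vwuao aekjm riarr bfu eot
Hunk 2: at line 7 remove [ezvtr,vwuao] add [uli,kcqcz] -> 14 lines: typ aefx bxja jdaj mxowr eew hhj budrv uli kcqcz aekjm riarr bfu eot
Hunk 3: at line 3 remove [mxowr] add [jyvmu] -> 14 lines: typ aefx bxja jdaj jyvmu eew hhj budrv uli kcqcz aekjm riarr bfu eot
Hunk 4: at line 3 remove [jyvmu] add [rtgwa,rwhf] -> 15 lines: typ aefx bxja jdaj rtgwa rwhf eew hhj budrv uli kcqcz aekjm riarr bfu eot
Hunk 5: at line 8 remove [budrv,uli] add [naroo,ztba] -> 15 lines: typ aefx bxja jdaj rtgwa rwhf eew hhj naroo ztba kcqcz aekjm riarr bfu eot
Final line 5: rtgwa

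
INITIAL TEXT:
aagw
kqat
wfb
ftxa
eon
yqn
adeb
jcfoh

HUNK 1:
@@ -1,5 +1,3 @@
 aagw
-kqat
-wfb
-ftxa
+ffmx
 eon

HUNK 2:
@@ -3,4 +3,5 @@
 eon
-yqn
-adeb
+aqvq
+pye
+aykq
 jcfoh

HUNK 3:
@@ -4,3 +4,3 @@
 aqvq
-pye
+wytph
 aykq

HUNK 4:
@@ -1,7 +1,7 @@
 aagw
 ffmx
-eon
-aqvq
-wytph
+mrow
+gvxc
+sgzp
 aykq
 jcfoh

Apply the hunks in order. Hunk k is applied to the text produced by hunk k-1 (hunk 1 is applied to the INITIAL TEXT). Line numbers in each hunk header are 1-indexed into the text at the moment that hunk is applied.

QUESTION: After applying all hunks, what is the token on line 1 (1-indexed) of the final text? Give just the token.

Answer: aagw

Derivation:
Hunk 1: at line 1 remove [kqat,wfb,ftxa] add [ffmx] -> 6 lines: aagw ffmx eon yqn adeb jcfoh
Hunk 2: at line 3 remove [yqn,adeb] add [aqvq,pye,aykq] -> 7 lines: aagw ffmx eon aqvq pye aykq jcfoh
Hunk 3: at line 4 remove [pye] add [wytph] -> 7 lines: aagw ffmx eon aqvq wytph aykq jcfoh
Hunk 4: at line 1 remove [eon,aqvq,wytph] add [mrow,gvxc,sgzp] -> 7 lines: aagw ffmx mrow gvxc sgzp aykq jcfoh
Final line 1: aagw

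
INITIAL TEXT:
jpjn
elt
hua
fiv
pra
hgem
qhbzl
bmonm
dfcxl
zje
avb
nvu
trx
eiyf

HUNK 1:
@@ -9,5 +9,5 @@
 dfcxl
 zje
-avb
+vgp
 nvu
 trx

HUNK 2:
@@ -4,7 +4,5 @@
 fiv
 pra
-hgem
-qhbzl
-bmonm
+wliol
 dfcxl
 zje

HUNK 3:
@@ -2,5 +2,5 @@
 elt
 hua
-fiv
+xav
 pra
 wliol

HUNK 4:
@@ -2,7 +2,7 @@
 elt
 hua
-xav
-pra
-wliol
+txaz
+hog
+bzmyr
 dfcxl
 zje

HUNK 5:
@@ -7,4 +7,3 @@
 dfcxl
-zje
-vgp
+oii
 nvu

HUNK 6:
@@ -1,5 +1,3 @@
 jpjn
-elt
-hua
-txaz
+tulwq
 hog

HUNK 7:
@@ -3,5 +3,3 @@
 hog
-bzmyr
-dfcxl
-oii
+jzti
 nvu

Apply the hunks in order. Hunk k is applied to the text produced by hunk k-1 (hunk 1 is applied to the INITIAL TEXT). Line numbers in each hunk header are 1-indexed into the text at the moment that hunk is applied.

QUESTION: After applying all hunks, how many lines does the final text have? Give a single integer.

Answer: 7

Derivation:
Hunk 1: at line 9 remove [avb] add [vgp] -> 14 lines: jpjn elt hua fiv pra hgem qhbzl bmonm dfcxl zje vgp nvu trx eiyf
Hunk 2: at line 4 remove [hgem,qhbzl,bmonm] add [wliol] -> 12 lines: jpjn elt hua fiv pra wliol dfcxl zje vgp nvu trx eiyf
Hunk 3: at line 2 remove [fiv] add [xav] -> 12 lines: jpjn elt hua xav pra wliol dfcxl zje vgp nvu trx eiyf
Hunk 4: at line 2 remove [xav,pra,wliol] add [txaz,hog,bzmyr] -> 12 lines: jpjn elt hua txaz hog bzmyr dfcxl zje vgp nvu trx eiyf
Hunk 5: at line 7 remove [zje,vgp] add [oii] -> 11 lines: jpjn elt hua txaz hog bzmyr dfcxl oii nvu trx eiyf
Hunk 6: at line 1 remove [elt,hua,txaz] add [tulwq] -> 9 lines: jpjn tulwq hog bzmyr dfcxl oii nvu trx eiyf
Hunk 7: at line 3 remove [bzmyr,dfcxl,oii] add [jzti] -> 7 lines: jpjn tulwq hog jzti nvu trx eiyf
Final line count: 7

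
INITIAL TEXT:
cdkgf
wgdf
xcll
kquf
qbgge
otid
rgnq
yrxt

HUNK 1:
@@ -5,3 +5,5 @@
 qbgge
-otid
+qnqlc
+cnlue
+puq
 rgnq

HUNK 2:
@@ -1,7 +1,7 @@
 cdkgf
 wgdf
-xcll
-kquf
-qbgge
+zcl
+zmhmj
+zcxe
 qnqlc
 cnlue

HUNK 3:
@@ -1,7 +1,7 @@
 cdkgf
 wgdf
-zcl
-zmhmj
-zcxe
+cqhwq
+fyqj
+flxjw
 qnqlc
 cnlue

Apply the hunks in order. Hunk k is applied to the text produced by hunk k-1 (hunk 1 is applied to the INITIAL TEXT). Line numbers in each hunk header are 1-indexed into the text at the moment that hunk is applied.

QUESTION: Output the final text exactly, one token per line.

Answer: cdkgf
wgdf
cqhwq
fyqj
flxjw
qnqlc
cnlue
puq
rgnq
yrxt

Derivation:
Hunk 1: at line 5 remove [otid] add [qnqlc,cnlue,puq] -> 10 lines: cdkgf wgdf xcll kquf qbgge qnqlc cnlue puq rgnq yrxt
Hunk 2: at line 1 remove [xcll,kquf,qbgge] add [zcl,zmhmj,zcxe] -> 10 lines: cdkgf wgdf zcl zmhmj zcxe qnqlc cnlue puq rgnq yrxt
Hunk 3: at line 1 remove [zcl,zmhmj,zcxe] add [cqhwq,fyqj,flxjw] -> 10 lines: cdkgf wgdf cqhwq fyqj flxjw qnqlc cnlue puq rgnq yrxt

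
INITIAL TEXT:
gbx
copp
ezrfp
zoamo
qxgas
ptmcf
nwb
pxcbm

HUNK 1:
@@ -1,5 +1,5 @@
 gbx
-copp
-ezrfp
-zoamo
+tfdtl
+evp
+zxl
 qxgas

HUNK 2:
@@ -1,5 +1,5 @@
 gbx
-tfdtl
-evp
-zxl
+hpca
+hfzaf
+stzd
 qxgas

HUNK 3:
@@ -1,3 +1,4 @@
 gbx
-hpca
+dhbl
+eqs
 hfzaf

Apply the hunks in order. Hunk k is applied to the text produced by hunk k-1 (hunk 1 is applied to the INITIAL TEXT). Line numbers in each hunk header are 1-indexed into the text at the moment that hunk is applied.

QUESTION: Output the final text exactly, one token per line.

Hunk 1: at line 1 remove [copp,ezrfp,zoamo] add [tfdtl,evp,zxl] -> 8 lines: gbx tfdtl evp zxl qxgas ptmcf nwb pxcbm
Hunk 2: at line 1 remove [tfdtl,evp,zxl] add [hpca,hfzaf,stzd] -> 8 lines: gbx hpca hfzaf stzd qxgas ptmcf nwb pxcbm
Hunk 3: at line 1 remove [hpca] add [dhbl,eqs] -> 9 lines: gbx dhbl eqs hfzaf stzd qxgas ptmcf nwb pxcbm

Answer: gbx
dhbl
eqs
hfzaf
stzd
qxgas
ptmcf
nwb
pxcbm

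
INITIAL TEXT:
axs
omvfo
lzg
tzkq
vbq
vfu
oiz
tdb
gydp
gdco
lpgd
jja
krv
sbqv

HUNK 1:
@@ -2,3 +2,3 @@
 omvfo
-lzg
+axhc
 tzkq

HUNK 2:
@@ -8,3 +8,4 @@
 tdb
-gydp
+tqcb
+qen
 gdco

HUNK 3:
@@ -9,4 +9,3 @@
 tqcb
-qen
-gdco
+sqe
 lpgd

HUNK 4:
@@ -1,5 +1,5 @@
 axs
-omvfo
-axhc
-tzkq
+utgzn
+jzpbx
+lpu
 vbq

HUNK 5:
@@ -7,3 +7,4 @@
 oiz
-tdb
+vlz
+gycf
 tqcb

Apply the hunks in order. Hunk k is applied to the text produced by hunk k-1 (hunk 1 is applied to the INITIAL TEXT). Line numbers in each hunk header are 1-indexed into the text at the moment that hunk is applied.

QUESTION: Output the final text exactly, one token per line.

Hunk 1: at line 2 remove [lzg] add [axhc] -> 14 lines: axs omvfo axhc tzkq vbq vfu oiz tdb gydp gdco lpgd jja krv sbqv
Hunk 2: at line 8 remove [gydp] add [tqcb,qen] -> 15 lines: axs omvfo axhc tzkq vbq vfu oiz tdb tqcb qen gdco lpgd jja krv sbqv
Hunk 3: at line 9 remove [qen,gdco] add [sqe] -> 14 lines: axs omvfo axhc tzkq vbq vfu oiz tdb tqcb sqe lpgd jja krv sbqv
Hunk 4: at line 1 remove [omvfo,axhc,tzkq] add [utgzn,jzpbx,lpu] -> 14 lines: axs utgzn jzpbx lpu vbq vfu oiz tdb tqcb sqe lpgd jja krv sbqv
Hunk 5: at line 7 remove [tdb] add [vlz,gycf] -> 15 lines: axs utgzn jzpbx lpu vbq vfu oiz vlz gycf tqcb sqe lpgd jja krv sbqv

Answer: axs
utgzn
jzpbx
lpu
vbq
vfu
oiz
vlz
gycf
tqcb
sqe
lpgd
jja
krv
sbqv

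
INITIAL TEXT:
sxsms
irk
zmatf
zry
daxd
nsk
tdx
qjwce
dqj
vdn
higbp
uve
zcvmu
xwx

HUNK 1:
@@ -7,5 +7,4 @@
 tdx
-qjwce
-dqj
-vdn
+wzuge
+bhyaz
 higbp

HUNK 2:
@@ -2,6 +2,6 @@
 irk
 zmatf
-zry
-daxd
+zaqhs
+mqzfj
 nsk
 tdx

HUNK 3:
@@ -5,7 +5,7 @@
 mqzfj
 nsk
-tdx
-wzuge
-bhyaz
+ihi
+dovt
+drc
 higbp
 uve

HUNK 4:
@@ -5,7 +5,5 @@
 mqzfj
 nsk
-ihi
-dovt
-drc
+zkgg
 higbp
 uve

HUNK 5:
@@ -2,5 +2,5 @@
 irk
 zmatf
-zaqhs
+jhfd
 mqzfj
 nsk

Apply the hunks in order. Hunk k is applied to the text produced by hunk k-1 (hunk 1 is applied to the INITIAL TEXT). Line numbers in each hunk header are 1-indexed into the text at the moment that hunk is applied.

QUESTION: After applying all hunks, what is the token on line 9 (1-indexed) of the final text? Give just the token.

Answer: uve

Derivation:
Hunk 1: at line 7 remove [qjwce,dqj,vdn] add [wzuge,bhyaz] -> 13 lines: sxsms irk zmatf zry daxd nsk tdx wzuge bhyaz higbp uve zcvmu xwx
Hunk 2: at line 2 remove [zry,daxd] add [zaqhs,mqzfj] -> 13 lines: sxsms irk zmatf zaqhs mqzfj nsk tdx wzuge bhyaz higbp uve zcvmu xwx
Hunk 3: at line 5 remove [tdx,wzuge,bhyaz] add [ihi,dovt,drc] -> 13 lines: sxsms irk zmatf zaqhs mqzfj nsk ihi dovt drc higbp uve zcvmu xwx
Hunk 4: at line 5 remove [ihi,dovt,drc] add [zkgg] -> 11 lines: sxsms irk zmatf zaqhs mqzfj nsk zkgg higbp uve zcvmu xwx
Hunk 5: at line 2 remove [zaqhs] add [jhfd] -> 11 lines: sxsms irk zmatf jhfd mqzfj nsk zkgg higbp uve zcvmu xwx
Final line 9: uve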